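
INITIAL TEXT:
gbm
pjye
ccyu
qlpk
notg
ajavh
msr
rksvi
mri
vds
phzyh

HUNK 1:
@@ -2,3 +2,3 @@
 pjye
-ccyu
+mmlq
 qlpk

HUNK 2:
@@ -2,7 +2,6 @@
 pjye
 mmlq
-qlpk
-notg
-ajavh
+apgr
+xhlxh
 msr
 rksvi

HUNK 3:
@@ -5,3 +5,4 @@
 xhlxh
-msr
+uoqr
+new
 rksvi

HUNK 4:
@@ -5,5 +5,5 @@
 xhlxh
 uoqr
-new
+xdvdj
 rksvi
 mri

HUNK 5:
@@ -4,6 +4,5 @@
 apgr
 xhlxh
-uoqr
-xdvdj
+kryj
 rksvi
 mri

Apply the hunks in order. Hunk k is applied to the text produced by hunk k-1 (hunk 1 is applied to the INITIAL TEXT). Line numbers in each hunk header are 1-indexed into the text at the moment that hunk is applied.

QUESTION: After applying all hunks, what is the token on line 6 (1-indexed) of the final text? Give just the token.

Hunk 1: at line 2 remove [ccyu] add [mmlq] -> 11 lines: gbm pjye mmlq qlpk notg ajavh msr rksvi mri vds phzyh
Hunk 2: at line 2 remove [qlpk,notg,ajavh] add [apgr,xhlxh] -> 10 lines: gbm pjye mmlq apgr xhlxh msr rksvi mri vds phzyh
Hunk 3: at line 5 remove [msr] add [uoqr,new] -> 11 lines: gbm pjye mmlq apgr xhlxh uoqr new rksvi mri vds phzyh
Hunk 4: at line 5 remove [new] add [xdvdj] -> 11 lines: gbm pjye mmlq apgr xhlxh uoqr xdvdj rksvi mri vds phzyh
Hunk 5: at line 4 remove [uoqr,xdvdj] add [kryj] -> 10 lines: gbm pjye mmlq apgr xhlxh kryj rksvi mri vds phzyh
Final line 6: kryj

Answer: kryj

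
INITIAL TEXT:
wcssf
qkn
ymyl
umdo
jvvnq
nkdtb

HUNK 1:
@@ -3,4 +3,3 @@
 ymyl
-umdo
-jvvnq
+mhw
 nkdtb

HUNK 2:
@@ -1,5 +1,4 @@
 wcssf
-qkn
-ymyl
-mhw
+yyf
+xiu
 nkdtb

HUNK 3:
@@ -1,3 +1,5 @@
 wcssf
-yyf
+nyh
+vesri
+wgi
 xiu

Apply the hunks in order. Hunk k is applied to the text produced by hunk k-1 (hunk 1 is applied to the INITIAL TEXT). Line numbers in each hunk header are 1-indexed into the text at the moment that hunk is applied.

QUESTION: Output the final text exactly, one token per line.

Answer: wcssf
nyh
vesri
wgi
xiu
nkdtb

Derivation:
Hunk 1: at line 3 remove [umdo,jvvnq] add [mhw] -> 5 lines: wcssf qkn ymyl mhw nkdtb
Hunk 2: at line 1 remove [qkn,ymyl,mhw] add [yyf,xiu] -> 4 lines: wcssf yyf xiu nkdtb
Hunk 3: at line 1 remove [yyf] add [nyh,vesri,wgi] -> 6 lines: wcssf nyh vesri wgi xiu nkdtb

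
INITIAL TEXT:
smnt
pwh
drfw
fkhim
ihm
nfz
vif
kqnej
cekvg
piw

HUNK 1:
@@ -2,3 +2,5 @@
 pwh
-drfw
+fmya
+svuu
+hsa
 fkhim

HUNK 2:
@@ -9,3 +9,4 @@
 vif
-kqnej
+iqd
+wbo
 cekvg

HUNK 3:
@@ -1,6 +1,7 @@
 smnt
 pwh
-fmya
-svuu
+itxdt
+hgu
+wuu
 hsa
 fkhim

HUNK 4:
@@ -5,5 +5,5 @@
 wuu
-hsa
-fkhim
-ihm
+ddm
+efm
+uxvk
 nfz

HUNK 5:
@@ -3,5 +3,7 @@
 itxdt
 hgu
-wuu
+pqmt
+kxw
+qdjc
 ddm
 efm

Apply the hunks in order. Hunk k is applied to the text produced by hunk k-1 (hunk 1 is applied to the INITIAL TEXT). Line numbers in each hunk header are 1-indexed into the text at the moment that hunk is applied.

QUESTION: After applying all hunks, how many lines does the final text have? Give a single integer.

Hunk 1: at line 2 remove [drfw] add [fmya,svuu,hsa] -> 12 lines: smnt pwh fmya svuu hsa fkhim ihm nfz vif kqnej cekvg piw
Hunk 2: at line 9 remove [kqnej] add [iqd,wbo] -> 13 lines: smnt pwh fmya svuu hsa fkhim ihm nfz vif iqd wbo cekvg piw
Hunk 3: at line 1 remove [fmya,svuu] add [itxdt,hgu,wuu] -> 14 lines: smnt pwh itxdt hgu wuu hsa fkhim ihm nfz vif iqd wbo cekvg piw
Hunk 4: at line 5 remove [hsa,fkhim,ihm] add [ddm,efm,uxvk] -> 14 lines: smnt pwh itxdt hgu wuu ddm efm uxvk nfz vif iqd wbo cekvg piw
Hunk 5: at line 3 remove [wuu] add [pqmt,kxw,qdjc] -> 16 lines: smnt pwh itxdt hgu pqmt kxw qdjc ddm efm uxvk nfz vif iqd wbo cekvg piw
Final line count: 16

Answer: 16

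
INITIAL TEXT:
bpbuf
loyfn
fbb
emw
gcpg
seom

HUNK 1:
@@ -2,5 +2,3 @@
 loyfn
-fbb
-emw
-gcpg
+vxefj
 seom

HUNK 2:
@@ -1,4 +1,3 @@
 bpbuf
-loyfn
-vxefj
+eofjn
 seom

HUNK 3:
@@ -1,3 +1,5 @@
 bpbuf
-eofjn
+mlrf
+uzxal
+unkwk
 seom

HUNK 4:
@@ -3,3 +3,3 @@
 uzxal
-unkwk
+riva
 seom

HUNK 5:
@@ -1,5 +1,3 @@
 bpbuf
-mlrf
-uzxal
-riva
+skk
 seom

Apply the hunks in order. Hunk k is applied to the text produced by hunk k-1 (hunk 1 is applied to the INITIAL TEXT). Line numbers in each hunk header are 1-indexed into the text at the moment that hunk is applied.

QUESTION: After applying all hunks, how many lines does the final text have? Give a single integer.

Answer: 3

Derivation:
Hunk 1: at line 2 remove [fbb,emw,gcpg] add [vxefj] -> 4 lines: bpbuf loyfn vxefj seom
Hunk 2: at line 1 remove [loyfn,vxefj] add [eofjn] -> 3 lines: bpbuf eofjn seom
Hunk 3: at line 1 remove [eofjn] add [mlrf,uzxal,unkwk] -> 5 lines: bpbuf mlrf uzxal unkwk seom
Hunk 4: at line 3 remove [unkwk] add [riva] -> 5 lines: bpbuf mlrf uzxal riva seom
Hunk 5: at line 1 remove [mlrf,uzxal,riva] add [skk] -> 3 lines: bpbuf skk seom
Final line count: 3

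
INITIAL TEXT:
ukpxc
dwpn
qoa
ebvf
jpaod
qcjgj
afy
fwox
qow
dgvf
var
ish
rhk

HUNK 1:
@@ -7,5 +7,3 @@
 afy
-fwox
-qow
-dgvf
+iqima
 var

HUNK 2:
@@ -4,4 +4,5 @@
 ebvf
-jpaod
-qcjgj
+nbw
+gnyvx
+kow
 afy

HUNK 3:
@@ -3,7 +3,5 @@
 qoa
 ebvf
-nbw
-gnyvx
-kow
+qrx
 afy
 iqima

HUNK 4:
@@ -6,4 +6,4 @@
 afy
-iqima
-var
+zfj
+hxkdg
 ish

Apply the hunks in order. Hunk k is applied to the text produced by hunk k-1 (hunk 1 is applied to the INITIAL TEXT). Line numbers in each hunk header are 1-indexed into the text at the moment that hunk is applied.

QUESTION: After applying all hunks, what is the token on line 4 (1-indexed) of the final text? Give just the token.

Hunk 1: at line 7 remove [fwox,qow,dgvf] add [iqima] -> 11 lines: ukpxc dwpn qoa ebvf jpaod qcjgj afy iqima var ish rhk
Hunk 2: at line 4 remove [jpaod,qcjgj] add [nbw,gnyvx,kow] -> 12 lines: ukpxc dwpn qoa ebvf nbw gnyvx kow afy iqima var ish rhk
Hunk 3: at line 3 remove [nbw,gnyvx,kow] add [qrx] -> 10 lines: ukpxc dwpn qoa ebvf qrx afy iqima var ish rhk
Hunk 4: at line 6 remove [iqima,var] add [zfj,hxkdg] -> 10 lines: ukpxc dwpn qoa ebvf qrx afy zfj hxkdg ish rhk
Final line 4: ebvf

Answer: ebvf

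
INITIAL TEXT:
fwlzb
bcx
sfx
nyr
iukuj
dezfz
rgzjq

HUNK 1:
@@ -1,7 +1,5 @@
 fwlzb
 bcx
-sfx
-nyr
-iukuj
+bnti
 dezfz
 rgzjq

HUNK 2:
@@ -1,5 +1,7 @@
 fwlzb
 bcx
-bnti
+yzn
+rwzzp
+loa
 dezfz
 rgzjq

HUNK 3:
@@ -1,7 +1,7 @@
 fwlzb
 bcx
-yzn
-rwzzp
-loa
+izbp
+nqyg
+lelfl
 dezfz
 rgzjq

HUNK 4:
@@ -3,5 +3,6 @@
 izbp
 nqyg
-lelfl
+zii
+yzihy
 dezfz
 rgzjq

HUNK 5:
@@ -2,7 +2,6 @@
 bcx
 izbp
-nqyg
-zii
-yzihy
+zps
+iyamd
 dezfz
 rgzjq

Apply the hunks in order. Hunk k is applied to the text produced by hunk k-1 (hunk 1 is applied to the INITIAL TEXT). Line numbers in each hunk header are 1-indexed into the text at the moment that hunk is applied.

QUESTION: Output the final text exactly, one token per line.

Answer: fwlzb
bcx
izbp
zps
iyamd
dezfz
rgzjq

Derivation:
Hunk 1: at line 1 remove [sfx,nyr,iukuj] add [bnti] -> 5 lines: fwlzb bcx bnti dezfz rgzjq
Hunk 2: at line 1 remove [bnti] add [yzn,rwzzp,loa] -> 7 lines: fwlzb bcx yzn rwzzp loa dezfz rgzjq
Hunk 3: at line 1 remove [yzn,rwzzp,loa] add [izbp,nqyg,lelfl] -> 7 lines: fwlzb bcx izbp nqyg lelfl dezfz rgzjq
Hunk 4: at line 3 remove [lelfl] add [zii,yzihy] -> 8 lines: fwlzb bcx izbp nqyg zii yzihy dezfz rgzjq
Hunk 5: at line 2 remove [nqyg,zii,yzihy] add [zps,iyamd] -> 7 lines: fwlzb bcx izbp zps iyamd dezfz rgzjq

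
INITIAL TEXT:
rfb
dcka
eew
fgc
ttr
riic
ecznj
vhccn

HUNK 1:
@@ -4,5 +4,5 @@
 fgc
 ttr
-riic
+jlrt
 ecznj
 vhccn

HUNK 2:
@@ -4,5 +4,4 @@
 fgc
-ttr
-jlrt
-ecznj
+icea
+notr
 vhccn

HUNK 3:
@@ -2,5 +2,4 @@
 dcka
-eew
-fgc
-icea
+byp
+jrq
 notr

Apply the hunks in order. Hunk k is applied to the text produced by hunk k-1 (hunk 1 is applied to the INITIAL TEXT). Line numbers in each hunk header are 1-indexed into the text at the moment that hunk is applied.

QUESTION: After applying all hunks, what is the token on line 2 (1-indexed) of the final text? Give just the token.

Answer: dcka

Derivation:
Hunk 1: at line 4 remove [riic] add [jlrt] -> 8 lines: rfb dcka eew fgc ttr jlrt ecznj vhccn
Hunk 2: at line 4 remove [ttr,jlrt,ecznj] add [icea,notr] -> 7 lines: rfb dcka eew fgc icea notr vhccn
Hunk 3: at line 2 remove [eew,fgc,icea] add [byp,jrq] -> 6 lines: rfb dcka byp jrq notr vhccn
Final line 2: dcka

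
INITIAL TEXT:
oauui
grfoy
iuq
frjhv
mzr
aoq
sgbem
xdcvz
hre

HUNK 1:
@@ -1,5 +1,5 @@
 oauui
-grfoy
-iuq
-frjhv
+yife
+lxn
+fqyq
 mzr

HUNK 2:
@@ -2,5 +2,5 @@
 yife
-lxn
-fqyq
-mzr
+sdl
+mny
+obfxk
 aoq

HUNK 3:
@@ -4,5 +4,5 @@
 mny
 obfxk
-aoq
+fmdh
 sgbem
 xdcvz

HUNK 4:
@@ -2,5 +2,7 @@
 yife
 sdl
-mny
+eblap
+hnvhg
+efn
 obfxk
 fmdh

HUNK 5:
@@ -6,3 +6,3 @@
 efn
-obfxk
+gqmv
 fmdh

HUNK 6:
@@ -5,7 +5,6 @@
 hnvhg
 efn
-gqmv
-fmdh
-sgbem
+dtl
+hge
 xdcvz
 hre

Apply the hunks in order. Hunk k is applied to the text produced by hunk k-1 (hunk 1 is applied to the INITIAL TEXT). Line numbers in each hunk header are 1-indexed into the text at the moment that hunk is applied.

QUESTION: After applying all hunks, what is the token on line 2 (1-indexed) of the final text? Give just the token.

Hunk 1: at line 1 remove [grfoy,iuq,frjhv] add [yife,lxn,fqyq] -> 9 lines: oauui yife lxn fqyq mzr aoq sgbem xdcvz hre
Hunk 2: at line 2 remove [lxn,fqyq,mzr] add [sdl,mny,obfxk] -> 9 lines: oauui yife sdl mny obfxk aoq sgbem xdcvz hre
Hunk 3: at line 4 remove [aoq] add [fmdh] -> 9 lines: oauui yife sdl mny obfxk fmdh sgbem xdcvz hre
Hunk 4: at line 2 remove [mny] add [eblap,hnvhg,efn] -> 11 lines: oauui yife sdl eblap hnvhg efn obfxk fmdh sgbem xdcvz hre
Hunk 5: at line 6 remove [obfxk] add [gqmv] -> 11 lines: oauui yife sdl eblap hnvhg efn gqmv fmdh sgbem xdcvz hre
Hunk 6: at line 5 remove [gqmv,fmdh,sgbem] add [dtl,hge] -> 10 lines: oauui yife sdl eblap hnvhg efn dtl hge xdcvz hre
Final line 2: yife

Answer: yife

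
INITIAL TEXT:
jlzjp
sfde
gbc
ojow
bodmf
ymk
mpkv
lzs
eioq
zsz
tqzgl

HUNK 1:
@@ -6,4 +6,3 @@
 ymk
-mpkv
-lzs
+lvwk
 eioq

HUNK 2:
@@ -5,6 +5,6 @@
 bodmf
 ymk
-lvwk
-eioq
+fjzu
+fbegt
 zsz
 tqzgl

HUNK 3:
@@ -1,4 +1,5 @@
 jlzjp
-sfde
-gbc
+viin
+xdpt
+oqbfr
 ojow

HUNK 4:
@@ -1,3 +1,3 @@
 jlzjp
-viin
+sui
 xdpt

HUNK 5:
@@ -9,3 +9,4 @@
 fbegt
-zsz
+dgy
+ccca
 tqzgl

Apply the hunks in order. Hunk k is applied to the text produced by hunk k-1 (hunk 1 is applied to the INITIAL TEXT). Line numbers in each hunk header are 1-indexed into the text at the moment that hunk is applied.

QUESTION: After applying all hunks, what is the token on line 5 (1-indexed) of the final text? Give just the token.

Answer: ojow

Derivation:
Hunk 1: at line 6 remove [mpkv,lzs] add [lvwk] -> 10 lines: jlzjp sfde gbc ojow bodmf ymk lvwk eioq zsz tqzgl
Hunk 2: at line 5 remove [lvwk,eioq] add [fjzu,fbegt] -> 10 lines: jlzjp sfde gbc ojow bodmf ymk fjzu fbegt zsz tqzgl
Hunk 3: at line 1 remove [sfde,gbc] add [viin,xdpt,oqbfr] -> 11 lines: jlzjp viin xdpt oqbfr ojow bodmf ymk fjzu fbegt zsz tqzgl
Hunk 4: at line 1 remove [viin] add [sui] -> 11 lines: jlzjp sui xdpt oqbfr ojow bodmf ymk fjzu fbegt zsz tqzgl
Hunk 5: at line 9 remove [zsz] add [dgy,ccca] -> 12 lines: jlzjp sui xdpt oqbfr ojow bodmf ymk fjzu fbegt dgy ccca tqzgl
Final line 5: ojow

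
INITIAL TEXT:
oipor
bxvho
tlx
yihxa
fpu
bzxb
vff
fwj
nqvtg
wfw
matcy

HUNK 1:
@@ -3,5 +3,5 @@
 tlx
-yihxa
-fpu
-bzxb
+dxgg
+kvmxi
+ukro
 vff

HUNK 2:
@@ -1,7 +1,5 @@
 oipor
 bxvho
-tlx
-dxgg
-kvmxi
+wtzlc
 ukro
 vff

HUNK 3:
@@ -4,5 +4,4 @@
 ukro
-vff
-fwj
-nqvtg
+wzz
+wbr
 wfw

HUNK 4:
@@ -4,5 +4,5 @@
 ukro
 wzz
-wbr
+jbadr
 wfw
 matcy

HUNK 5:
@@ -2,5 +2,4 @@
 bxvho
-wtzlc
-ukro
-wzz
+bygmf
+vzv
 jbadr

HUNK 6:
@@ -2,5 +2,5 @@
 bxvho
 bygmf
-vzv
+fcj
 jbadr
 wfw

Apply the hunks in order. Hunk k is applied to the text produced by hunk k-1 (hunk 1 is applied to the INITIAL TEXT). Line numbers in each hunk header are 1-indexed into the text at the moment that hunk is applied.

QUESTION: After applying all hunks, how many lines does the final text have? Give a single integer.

Hunk 1: at line 3 remove [yihxa,fpu,bzxb] add [dxgg,kvmxi,ukro] -> 11 lines: oipor bxvho tlx dxgg kvmxi ukro vff fwj nqvtg wfw matcy
Hunk 2: at line 1 remove [tlx,dxgg,kvmxi] add [wtzlc] -> 9 lines: oipor bxvho wtzlc ukro vff fwj nqvtg wfw matcy
Hunk 3: at line 4 remove [vff,fwj,nqvtg] add [wzz,wbr] -> 8 lines: oipor bxvho wtzlc ukro wzz wbr wfw matcy
Hunk 4: at line 4 remove [wbr] add [jbadr] -> 8 lines: oipor bxvho wtzlc ukro wzz jbadr wfw matcy
Hunk 5: at line 2 remove [wtzlc,ukro,wzz] add [bygmf,vzv] -> 7 lines: oipor bxvho bygmf vzv jbadr wfw matcy
Hunk 6: at line 2 remove [vzv] add [fcj] -> 7 lines: oipor bxvho bygmf fcj jbadr wfw matcy
Final line count: 7

Answer: 7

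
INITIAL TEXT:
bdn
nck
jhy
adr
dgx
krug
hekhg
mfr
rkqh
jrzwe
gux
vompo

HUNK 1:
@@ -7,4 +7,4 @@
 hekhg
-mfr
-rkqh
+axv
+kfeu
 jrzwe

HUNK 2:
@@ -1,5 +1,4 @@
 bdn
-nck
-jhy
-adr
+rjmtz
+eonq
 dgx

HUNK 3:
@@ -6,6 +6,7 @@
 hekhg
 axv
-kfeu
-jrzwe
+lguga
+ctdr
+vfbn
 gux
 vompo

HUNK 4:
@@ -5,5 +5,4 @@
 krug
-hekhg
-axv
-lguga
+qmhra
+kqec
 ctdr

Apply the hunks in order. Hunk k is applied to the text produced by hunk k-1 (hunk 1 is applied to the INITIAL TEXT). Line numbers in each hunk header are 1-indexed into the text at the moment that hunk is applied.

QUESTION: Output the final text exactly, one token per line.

Answer: bdn
rjmtz
eonq
dgx
krug
qmhra
kqec
ctdr
vfbn
gux
vompo

Derivation:
Hunk 1: at line 7 remove [mfr,rkqh] add [axv,kfeu] -> 12 lines: bdn nck jhy adr dgx krug hekhg axv kfeu jrzwe gux vompo
Hunk 2: at line 1 remove [nck,jhy,adr] add [rjmtz,eonq] -> 11 lines: bdn rjmtz eonq dgx krug hekhg axv kfeu jrzwe gux vompo
Hunk 3: at line 6 remove [kfeu,jrzwe] add [lguga,ctdr,vfbn] -> 12 lines: bdn rjmtz eonq dgx krug hekhg axv lguga ctdr vfbn gux vompo
Hunk 4: at line 5 remove [hekhg,axv,lguga] add [qmhra,kqec] -> 11 lines: bdn rjmtz eonq dgx krug qmhra kqec ctdr vfbn gux vompo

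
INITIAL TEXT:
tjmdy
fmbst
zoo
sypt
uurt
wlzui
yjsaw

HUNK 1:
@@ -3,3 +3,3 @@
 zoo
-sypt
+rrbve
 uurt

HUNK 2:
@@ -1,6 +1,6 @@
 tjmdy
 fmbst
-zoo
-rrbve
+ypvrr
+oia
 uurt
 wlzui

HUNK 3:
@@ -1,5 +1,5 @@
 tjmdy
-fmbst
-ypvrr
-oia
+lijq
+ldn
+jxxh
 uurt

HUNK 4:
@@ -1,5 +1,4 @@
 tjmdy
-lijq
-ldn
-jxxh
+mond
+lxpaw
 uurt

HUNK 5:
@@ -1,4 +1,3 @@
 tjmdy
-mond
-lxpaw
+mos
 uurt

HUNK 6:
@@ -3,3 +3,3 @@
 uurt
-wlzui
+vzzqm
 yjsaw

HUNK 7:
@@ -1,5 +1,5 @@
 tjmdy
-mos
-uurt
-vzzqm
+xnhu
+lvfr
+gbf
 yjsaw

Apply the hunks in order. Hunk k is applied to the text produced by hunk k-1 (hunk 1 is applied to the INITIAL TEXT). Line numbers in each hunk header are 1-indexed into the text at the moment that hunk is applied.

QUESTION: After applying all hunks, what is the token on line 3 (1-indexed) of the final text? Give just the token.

Hunk 1: at line 3 remove [sypt] add [rrbve] -> 7 lines: tjmdy fmbst zoo rrbve uurt wlzui yjsaw
Hunk 2: at line 1 remove [zoo,rrbve] add [ypvrr,oia] -> 7 lines: tjmdy fmbst ypvrr oia uurt wlzui yjsaw
Hunk 3: at line 1 remove [fmbst,ypvrr,oia] add [lijq,ldn,jxxh] -> 7 lines: tjmdy lijq ldn jxxh uurt wlzui yjsaw
Hunk 4: at line 1 remove [lijq,ldn,jxxh] add [mond,lxpaw] -> 6 lines: tjmdy mond lxpaw uurt wlzui yjsaw
Hunk 5: at line 1 remove [mond,lxpaw] add [mos] -> 5 lines: tjmdy mos uurt wlzui yjsaw
Hunk 6: at line 3 remove [wlzui] add [vzzqm] -> 5 lines: tjmdy mos uurt vzzqm yjsaw
Hunk 7: at line 1 remove [mos,uurt,vzzqm] add [xnhu,lvfr,gbf] -> 5 lines: tjmdy xnhu lvfr gbf yjsaw
Final line 3: lvfr

Answer: lvfr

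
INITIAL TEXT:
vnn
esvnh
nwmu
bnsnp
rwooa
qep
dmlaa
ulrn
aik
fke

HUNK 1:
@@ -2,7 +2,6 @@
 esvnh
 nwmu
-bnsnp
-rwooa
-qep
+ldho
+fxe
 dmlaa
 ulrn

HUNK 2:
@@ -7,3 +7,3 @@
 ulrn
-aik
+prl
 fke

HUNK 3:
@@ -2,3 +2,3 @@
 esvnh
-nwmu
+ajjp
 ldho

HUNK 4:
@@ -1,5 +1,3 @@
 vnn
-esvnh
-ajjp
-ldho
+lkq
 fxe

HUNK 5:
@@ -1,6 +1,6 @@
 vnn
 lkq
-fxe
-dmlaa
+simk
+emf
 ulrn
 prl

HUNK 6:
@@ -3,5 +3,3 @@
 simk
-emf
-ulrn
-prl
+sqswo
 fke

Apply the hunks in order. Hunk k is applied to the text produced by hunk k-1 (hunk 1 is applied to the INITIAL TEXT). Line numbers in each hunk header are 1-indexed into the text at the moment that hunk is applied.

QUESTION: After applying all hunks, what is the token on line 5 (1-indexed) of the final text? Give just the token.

Answer: fke

Derivation:
Hunk 1: at line 2 remove [bnsnp,rwooa,qep] add [ldho,fxe] -> 9 lines: vnn esvnh nwmu ldho fxe dmlaa ulrn aik fke
Hunk 2: at line 7 remove [aik] add [prl] -> 9 lines: vnn esvnh nwmu ldho fxe dmlaa ulrn prl fke
Hunk 3: at line 2 remove [nwmu] add [ajjp] -> 9 lines: vnn esvnh ajjp ldho fxe dmlaa ulrn prl fke
Hunk 4: at line 1 remove [esvnh,ajjp,ldho] add [lkq] -> 7 lines: vnn lkq fxe dmlaa ulrn prl fke
Hunk 5: at line 1 remove [fxe,dmlaa] add [simk,emf] -> 7 lines: vnn lkq simk emf ulrn prl fke
Hunk 6: at line 3 remove [emf,ulrn,prl] add [sqswo] -> 5 lines: vnn lkq simk sqswo fke
Final line 5: fke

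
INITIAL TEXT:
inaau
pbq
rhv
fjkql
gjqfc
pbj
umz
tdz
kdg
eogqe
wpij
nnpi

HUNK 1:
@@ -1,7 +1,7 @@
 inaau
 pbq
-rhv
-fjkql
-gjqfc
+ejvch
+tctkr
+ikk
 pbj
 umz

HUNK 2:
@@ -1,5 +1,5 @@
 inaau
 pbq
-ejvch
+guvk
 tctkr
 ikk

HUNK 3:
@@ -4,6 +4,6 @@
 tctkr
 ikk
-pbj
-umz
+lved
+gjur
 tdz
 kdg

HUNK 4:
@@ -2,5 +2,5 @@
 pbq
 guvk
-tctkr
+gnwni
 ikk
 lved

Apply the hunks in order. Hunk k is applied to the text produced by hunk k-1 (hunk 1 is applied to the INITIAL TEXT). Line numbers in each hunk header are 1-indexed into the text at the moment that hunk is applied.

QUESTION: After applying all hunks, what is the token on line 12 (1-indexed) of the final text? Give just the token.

Hunk 1: at line 1 remove [rhv,fjkql,gjqfc] add [ejvch,tctkr,ikk] -> 12 lines: inaau pbq ejvch tctkr ikk pbj umz tdz kdg eogqe wpij nnpi
Hunk 2: at line 1 remove [ejvch] add [guvk] -> 12 lines: inaau pbq guvk tctkr ikk pbj umz tdz kdg eogqe wpij nnpi
Hunk 3: at line 4 remove [pbj,umz] add [lved,gjur] -> 12 lines: inaau pbq guvk tctkr ikk lved gjur tdz kdg eogqe wpij nnpi
Hunk 4: at line 2 remove [tctkr] add [gnwni] -> 12 lines: inaau pbq guvk gnwni ikk lved gjur tdz kdg eogqe wpij nnpi
Final line 12: nnpi

Answer: nnpi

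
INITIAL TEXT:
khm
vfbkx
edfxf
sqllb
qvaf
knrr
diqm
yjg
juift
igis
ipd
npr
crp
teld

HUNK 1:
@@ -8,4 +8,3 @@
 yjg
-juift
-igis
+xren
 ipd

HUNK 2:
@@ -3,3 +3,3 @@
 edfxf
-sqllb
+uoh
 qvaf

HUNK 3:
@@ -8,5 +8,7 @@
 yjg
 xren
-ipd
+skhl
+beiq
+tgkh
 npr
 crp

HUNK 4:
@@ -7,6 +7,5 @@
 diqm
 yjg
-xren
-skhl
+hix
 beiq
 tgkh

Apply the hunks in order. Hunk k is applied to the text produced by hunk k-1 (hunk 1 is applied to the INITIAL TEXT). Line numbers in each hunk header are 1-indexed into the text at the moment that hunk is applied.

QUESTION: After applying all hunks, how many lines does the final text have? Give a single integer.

Answer: 14

Derivation:
Hunk 1: at line 8 remove [juift,igis] add [xren] -> 13 lines: khm vfbkx edfxf sqllb qvaf knrr diqm yjg xren ipd npr crp teld
Hunk 2: at line 3 remove [sqllb] add [uoh] -> 13 lines: khm vfbkx edfxf uoh qvaf knrr diqm yjg xren ipd npr crp teld
Hunk 3: at line 8 remove [ipd] add [skhl,beiq,tgkh] -> 15 lines: khm vfbkx edfxf uoh qvaf knrr diqm yjg xren skhl beiq tgkh npr crp teld
Hunk 4: at line 7 remove [xren,skhl] add [hix] -> 14 lines: khm vfbkx edfxf uoh qvaf knrr diqm yjg hix beiq tgkh npr crp teld
Final line count: 14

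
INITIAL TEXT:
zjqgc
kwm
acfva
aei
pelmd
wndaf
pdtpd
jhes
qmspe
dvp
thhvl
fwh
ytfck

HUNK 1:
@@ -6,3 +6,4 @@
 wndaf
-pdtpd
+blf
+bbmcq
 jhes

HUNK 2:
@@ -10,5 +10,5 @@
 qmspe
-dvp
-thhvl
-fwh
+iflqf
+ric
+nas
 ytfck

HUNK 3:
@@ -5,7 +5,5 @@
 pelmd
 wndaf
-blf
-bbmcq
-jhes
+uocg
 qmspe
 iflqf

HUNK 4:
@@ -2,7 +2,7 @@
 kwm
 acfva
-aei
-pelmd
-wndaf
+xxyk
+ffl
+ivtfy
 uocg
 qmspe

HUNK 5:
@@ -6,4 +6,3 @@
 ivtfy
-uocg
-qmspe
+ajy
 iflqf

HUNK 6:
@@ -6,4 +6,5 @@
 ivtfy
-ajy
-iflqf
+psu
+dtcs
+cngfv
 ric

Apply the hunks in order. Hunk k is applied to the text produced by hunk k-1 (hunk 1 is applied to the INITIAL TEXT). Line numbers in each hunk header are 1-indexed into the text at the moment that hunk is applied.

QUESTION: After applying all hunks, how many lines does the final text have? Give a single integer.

Answer: 12

Derivation:
Hunk 1: at line 6 remove [pdtpd] add [blf,bbmcq] -> 14 lines: zjqgc kwm acfva aei pelmd wndaf blf bbmcq jhes qmspe dvp thhvl fwh ytfck
Hunk 2: at line 10 remove [dvp,thhvl,fwh] add [iflqf,ric,nas] -> 14 lines: zjqgc kwm acfva aei pelmd wndaf blf bbmcq jhes qmspe iflqf ric nas ytfck
Hunk 3: at line 5 remove [blf,bbmcq,jhes] add [uocg] -> 12 lines: zjqgc kwm acfva aei pelmd wndaf uocg qmspe iflqf ric nas ytfck
Hunk 4: at line 2 remove [aei,pelmd,wndaf] add [xxyk,ffl,ivtfy] -> 12 lines: zjqgc kwm acfva xxyk ffl ivtfy uocg qmspe iflqf ric nas ytfck
Hunk 5: at line 6 remove [uocg,qmspe] add [ajy] -> 11 lines: zjqgc kwm acfva xxyk ffl ivtfy ajy iflqf ric nas ytfck
Hunk 6: at line 6 remove [ajy,iflqf] add [psu,dtcs,cngfv] -> 12 lines: zjqgc kwm acfva xxyk ffl ivtfy psu dtcs cngfv ric nas ytfck
Final line count: 12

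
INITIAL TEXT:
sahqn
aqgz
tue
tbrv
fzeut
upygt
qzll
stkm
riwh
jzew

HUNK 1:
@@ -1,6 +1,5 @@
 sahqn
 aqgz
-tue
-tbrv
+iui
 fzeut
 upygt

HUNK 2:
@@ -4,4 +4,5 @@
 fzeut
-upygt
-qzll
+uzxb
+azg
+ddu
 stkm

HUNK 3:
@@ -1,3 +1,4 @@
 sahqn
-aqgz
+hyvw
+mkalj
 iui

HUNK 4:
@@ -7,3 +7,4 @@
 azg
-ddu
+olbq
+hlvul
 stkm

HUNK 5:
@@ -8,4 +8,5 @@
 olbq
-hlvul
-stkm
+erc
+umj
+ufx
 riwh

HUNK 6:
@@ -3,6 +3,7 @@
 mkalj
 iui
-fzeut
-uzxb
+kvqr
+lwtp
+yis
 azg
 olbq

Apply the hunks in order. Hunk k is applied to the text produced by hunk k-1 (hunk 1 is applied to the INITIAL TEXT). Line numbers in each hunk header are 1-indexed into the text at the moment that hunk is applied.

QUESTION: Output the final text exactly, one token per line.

Answer: sahqn
hyvw
mkalj
iui
kvqr
lwtp
yis
azg
olbq
erc
umj
ufx
riwh
jzew

Derivation:
Hunk 1: at line 1 remove [tue,tbrv] add [iui] -> 9 lines: sahqn aqgz iui fzeut upygt qzll stkm riwh jzew
Hunk 2: at line 4 remove [upygt,qzll] add [uzxb,azg,ddu] -> 10 lines: sahqn aqgz iui fzeut uzxb azg ddu stkm riwh jzew
Hunk 3: at line 1 remove [aqgz] add [hyvw,mkalj] -> 11 lines: sahqn hyvw mkalj iui fzeut uzxb azg ddu stkm riwh jzew
Hunk 4: at line 7 remove [ddu] add [olbq,hlvul] -> 12 lines: sahqn hyvw mkalj iui fzeut uzxb azg olbq hlvul stkm riwh jzew
Hunk 5: at line 8 remove [hlvul,stkm] add [erc,umj,ufx] -> 13 lines: sahqn hyvw mkalj iui fzeut uzxb azg olbq erc umj ufx riwh jzew
Hunk 6: at line 3 remove [fzeut,uzxb] add [kvqr,lwtp,yis] -> 14 lines: sahqn hyvw mkalj iui kvqr lwtp yis azg olbq erc umj ufx riwh jzew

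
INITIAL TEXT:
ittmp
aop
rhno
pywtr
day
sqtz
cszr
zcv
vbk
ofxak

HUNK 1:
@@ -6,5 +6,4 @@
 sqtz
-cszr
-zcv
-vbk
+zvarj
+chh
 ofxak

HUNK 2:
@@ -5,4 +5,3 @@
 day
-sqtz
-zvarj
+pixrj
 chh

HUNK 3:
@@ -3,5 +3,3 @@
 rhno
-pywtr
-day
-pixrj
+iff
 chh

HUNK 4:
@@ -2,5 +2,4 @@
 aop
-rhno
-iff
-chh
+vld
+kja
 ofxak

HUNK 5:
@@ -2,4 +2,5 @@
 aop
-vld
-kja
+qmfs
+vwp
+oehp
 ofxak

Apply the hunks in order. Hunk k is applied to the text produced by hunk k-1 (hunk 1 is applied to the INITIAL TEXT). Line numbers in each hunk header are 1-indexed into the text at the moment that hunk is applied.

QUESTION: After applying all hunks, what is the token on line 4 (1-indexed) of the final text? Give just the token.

Answer: vwp

Derivation:
Hunk 1: at line 6 remove [cszr,zcv,vbk] add [zvarj,chh] -> 9 lines: ittmp aop rhno pywtr day sqtz zvarj chh ofxak
Hunk 2: at line 5 remove [sqtz,zvarj] add [pixrj] -> 8 lines: ittmp aop rhno pywtr day pixrj chh ofxak
Hunk 3: at line 3 remove [pywtr,day,pixrj] add [iff] -> 6 lines: ittmp aop rhno iff chh ofxak
Hunk 4: at line 2 remove [rhno,iff,chh] add [vld,kja] -> 5 lines: ittmp aop vld kja ofxak
Hunk 5: at line 2 remove [vld,kja] add [qmfs,vwp,oehp] -> 6 lines: ittmp aop qmfs vwp oehp ofxak
Final line 4: vwp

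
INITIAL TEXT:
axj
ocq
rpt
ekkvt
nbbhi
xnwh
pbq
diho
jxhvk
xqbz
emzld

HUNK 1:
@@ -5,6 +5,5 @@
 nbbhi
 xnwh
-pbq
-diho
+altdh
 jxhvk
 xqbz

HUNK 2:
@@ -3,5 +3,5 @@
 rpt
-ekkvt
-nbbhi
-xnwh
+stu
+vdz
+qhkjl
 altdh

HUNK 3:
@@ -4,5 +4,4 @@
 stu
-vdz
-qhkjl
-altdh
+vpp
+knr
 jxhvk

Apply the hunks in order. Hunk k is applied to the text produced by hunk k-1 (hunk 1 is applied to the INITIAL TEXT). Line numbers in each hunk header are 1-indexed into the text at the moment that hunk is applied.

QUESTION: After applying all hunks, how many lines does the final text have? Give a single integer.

Hunk 1: at line 5 remove [pbq,diho] add [altdh] -> 10 lines: axj ocq rpt ekkvt nbbhi xnwh altdh jxhvk xqbz emzld
Hunk 2: at line 3 remove [ekkvt,nbbhi,xnwh] add [stu,vdz,qhkjl] -> 10 lines: axj ocq rpt stu vdz qhkjl altdh jxhvk xqbz emzld
Hunk 3: at line 4 remove [vdz,qhkjl,altdh] add [vpp,knr] -> 9 lines: axj ocq rpt stu vpp knr jxhvk xqbz emzld
Final line count: 9

Answer: 9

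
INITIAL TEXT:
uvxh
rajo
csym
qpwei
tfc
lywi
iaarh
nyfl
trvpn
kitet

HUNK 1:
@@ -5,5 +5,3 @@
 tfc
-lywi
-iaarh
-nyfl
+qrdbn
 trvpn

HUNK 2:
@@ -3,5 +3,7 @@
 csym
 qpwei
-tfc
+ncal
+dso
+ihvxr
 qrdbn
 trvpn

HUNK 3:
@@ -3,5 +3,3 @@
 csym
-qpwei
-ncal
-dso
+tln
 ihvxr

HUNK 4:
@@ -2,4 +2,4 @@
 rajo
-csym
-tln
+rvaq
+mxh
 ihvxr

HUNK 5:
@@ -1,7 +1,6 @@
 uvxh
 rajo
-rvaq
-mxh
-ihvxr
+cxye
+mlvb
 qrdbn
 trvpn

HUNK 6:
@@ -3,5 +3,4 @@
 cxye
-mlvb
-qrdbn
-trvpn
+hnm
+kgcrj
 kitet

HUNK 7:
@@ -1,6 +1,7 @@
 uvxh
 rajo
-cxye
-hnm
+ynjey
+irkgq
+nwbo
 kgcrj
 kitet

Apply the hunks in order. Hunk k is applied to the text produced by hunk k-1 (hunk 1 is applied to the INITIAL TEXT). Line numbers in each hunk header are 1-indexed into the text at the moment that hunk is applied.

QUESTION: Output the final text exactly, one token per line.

Hunk 1: at line 5 remove [lywi,iaarh,nyfl] add [qrdbn] -> 8 lines: uvxh rajo csym qpwei tfc qrdbn trvpn kitet
Hunk 2: at line 3 remove [tfc] add [ncal,dso,ihvxr] -> 10 lines: uvxh rajo csym qpwei ncal dso ihvxr qrdbn trvpn kitet
Hunk 3: at line 3 remove [qpwei,ncal,dso] add [tln] -> 8 lines: uvxh rajo csym tln ihvxr qrdbn trvpn kitet
Hunk 4: at line 2 remove [csym,tln] add [rvaq,mxh] -> 8 lines: uvxh rajo rvaq mxh ihvxr qrdbn trvpn kitet
Hunk 5: at line 1 remove [rvaq,mxh,ihvxr] add [cxye,mlvb] -> 7 lines: uvxh rajo cxye mlvb qrdbn trvpn kitet
Hunk 6: at line 3 remove [mlvb,qrdbn,trvpn] add [hnm,kgcrj] -> 6 lines: uvxh rajo cxye hnm kgcrj kitet
Hunk 7: at line 1 remove [cxye,hnm] add [ynjey,irkgq,nwbo] -> 7 lines: uvxh rajo ynjey irkgq nwbo kgcrj kitet

Answer: uvxh
rajo
ynjey
irkgq
nwbo
kgcrj
kitet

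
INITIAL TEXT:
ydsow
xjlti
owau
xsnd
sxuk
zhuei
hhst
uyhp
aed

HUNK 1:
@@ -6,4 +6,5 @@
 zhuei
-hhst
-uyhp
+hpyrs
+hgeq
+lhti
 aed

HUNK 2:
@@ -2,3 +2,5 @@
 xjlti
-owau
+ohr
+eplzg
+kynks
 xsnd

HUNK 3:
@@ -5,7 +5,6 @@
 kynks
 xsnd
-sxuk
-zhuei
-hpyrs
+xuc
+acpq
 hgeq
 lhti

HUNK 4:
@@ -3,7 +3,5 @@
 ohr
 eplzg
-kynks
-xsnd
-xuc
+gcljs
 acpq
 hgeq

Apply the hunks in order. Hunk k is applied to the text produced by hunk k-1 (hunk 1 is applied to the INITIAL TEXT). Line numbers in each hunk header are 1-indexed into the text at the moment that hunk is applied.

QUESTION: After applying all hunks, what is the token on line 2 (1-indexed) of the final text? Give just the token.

Hunk 1: at line 6 remove [hhst,uyhp] add [hpyrs,hgeq,lhti] -> 10 lines: ydsow xjlti owau xsnd sxuk zhuei hpyrs hgeq lhti aed
Hunk 2: at line 2 remove [owau] add [ohr,eplzg,kynks] -> 12 lines: ydsow xjlti ohr eplzg kynks xsnd sxuk zhuei hpyrs hgeq lhti aed
Hunk 3: at line 5 remove [sxuk,zhuei,hpyrs] add [xuc,acpq] -> 11 lines: ydsow xjlti ohr eplzg kynks xsnd xuc acpq hgeq lhti aed
Hunk 4: at line 3 remove [kynks,xsnd,xuc] add [gcljs] -> 9 lines: ydsow xjlti ohr eplzg gcljs acpq hgeq lhti aed
Final line 2: xjlti

Answer: xjlti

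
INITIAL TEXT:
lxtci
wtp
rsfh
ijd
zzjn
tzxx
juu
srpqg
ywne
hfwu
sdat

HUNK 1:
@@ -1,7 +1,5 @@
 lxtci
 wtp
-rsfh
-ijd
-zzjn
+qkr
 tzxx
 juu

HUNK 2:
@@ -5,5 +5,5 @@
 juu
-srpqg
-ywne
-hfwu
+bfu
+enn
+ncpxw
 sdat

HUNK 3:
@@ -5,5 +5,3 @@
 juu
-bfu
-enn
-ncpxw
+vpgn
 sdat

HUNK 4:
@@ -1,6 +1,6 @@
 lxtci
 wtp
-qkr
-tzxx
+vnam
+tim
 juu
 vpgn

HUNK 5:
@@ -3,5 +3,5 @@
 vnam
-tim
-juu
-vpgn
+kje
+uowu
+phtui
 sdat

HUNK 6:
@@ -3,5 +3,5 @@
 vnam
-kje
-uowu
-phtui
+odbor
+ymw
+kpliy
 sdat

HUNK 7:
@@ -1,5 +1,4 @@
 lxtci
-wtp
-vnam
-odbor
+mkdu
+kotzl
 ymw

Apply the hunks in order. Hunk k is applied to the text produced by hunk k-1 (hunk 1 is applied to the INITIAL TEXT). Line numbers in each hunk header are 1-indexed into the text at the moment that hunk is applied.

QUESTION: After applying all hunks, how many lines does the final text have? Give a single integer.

Hunk 1: at line 1 remove [rsfh,ijd,zzjn] add [qkr] -> 9 lines: lxtci wtp qkr tzxx juu srpqg ywne hfwu sdat
Hunk 2: at line 5 remove [srpqg,ywne,hfwu] add [bfu,enn,ncpxw] -> 9 lines: lxtci wtp qkr tzxx juu bfu enn ncpxw sdat
Hunk 3: at line 5 remove [bfu,enn,ncpxw] add [vpgn] -> 7 lines: lxtci wtp qkr tzxx juu vpgn sdat
Hunk 4: at line 1 remove [qkr,tzxx] add [vnam,tim] -> 7 lines: lxtci wtp vnam tim juu vpgn sdat
Hunk 5: at line 3 remove [tim,juu,vpgn] add [kje,uowu,phtui] -> 7 lines: lxtci wtp vnam kje uowu phtui sdat
Hunk 6: at line 3 remove [kje,uowu,phtui] add [odbor,ymw,kpliy] -> 7 lines: lxtci wtp vnam odbor ymw kpliy sdat
Hunk 7: at line 1 remove [wtp,vnam,odbor] add [mkdu,kotzl] -> 6 lines: lxtci mkdu kotzl ymw kpliy sdat
Final line count: 6

Answer: 6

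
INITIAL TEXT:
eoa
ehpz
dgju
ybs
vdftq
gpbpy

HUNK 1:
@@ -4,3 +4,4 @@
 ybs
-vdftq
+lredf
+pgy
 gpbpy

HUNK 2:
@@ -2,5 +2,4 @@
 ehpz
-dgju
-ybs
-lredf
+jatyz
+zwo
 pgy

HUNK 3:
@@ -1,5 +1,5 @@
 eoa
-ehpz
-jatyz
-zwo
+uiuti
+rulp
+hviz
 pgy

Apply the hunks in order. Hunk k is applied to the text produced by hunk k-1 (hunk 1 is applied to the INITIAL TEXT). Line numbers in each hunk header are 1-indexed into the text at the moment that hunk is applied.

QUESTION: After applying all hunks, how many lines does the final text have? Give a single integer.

Hunk 1: at line 4 remove [vdftq] add [lredf,pgy] -> 7 lines: eoa ehpz dgju ybs lredf pgy gpbpy
Hunk 2: at line 2 remove [dgju,ybs,lredf] add [jatyz,zwo] -> 6 lines: eoa ehpz jatyz zwo pgy gpbpy
Hunk 3: at line 1 remove [ehpz,jatyz,zwo] add [uiuti,rulp,hviz] -> 6 lines: eoa uiuti rulp hviz pgy gpbpy
Final line count: 6

Answer: 6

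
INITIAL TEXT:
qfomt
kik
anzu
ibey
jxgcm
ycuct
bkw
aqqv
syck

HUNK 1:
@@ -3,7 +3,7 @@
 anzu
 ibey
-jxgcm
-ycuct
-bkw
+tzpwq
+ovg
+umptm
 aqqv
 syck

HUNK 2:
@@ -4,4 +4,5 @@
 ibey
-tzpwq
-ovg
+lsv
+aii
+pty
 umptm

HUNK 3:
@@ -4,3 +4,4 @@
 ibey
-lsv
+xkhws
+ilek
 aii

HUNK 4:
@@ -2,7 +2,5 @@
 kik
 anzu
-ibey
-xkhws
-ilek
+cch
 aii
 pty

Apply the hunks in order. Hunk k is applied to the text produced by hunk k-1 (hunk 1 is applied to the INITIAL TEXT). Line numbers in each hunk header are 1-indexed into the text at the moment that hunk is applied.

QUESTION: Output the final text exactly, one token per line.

Answer: qfomt
kik
anzu
cch
aii
pty
umptm
aqqv
syck

Derivation:
Hunk 1: at line 3 remove [jxgcm,ycuct,bkw] add [tzpwq,ovg,umptm] -> 9 lines: qfomt kik anzu ibey tzpwq ovg umptm aqqv syck
Hunk 2: at line 4 remove [tzpwq,ovg] add [lsv,aii,pty] -> 10 lines: qfomt kik anzu ibey lsv aii pty umptm aqqv syck
Hunk 3: at line 4 remove [lsv] add [xkhws,ilek] -> 11 lines: qfomt kik anzu ibey xkhws ilek aii pty umptm aqqv syck
Hunk 4: at line 2 remove [ibey,xkhws,ilek] add [cch] -> 9 lines: qfomt kik anzu cch aii pty umptm aqqv syck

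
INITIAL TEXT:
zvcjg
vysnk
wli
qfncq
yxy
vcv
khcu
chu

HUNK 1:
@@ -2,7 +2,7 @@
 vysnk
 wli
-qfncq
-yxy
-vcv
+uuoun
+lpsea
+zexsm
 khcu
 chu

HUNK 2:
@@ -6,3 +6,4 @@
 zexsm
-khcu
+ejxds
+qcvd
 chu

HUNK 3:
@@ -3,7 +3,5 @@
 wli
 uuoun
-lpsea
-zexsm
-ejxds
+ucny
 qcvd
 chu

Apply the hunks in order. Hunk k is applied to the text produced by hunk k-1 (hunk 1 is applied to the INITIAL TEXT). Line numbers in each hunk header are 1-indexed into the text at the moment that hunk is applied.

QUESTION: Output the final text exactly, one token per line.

Answer: zvcjg
vysnk
wli
uuoun
ucny
qcvd
chu

Derivation:
Hunk 1: at line 2 remove [qfncq,yxy,vcv] add [uuoun,lpsea,zexsm] -> 8 lines: zvcjg vysnk wli uuoun lpsea zexsm khcu chu
Hunk 2: at line 6 remove [khcu] add [ejxds,qcvd] -> 9 lines: zvcjg vysnk wli uuoun lpsea zexsm ejxds qcvd chu
Hunk 3: at line 3 remove [lpsea,zexsm,ejxds] add [ucny] -> 7 lines: zvcjg vysnk wli uuoun ucny qcvd chu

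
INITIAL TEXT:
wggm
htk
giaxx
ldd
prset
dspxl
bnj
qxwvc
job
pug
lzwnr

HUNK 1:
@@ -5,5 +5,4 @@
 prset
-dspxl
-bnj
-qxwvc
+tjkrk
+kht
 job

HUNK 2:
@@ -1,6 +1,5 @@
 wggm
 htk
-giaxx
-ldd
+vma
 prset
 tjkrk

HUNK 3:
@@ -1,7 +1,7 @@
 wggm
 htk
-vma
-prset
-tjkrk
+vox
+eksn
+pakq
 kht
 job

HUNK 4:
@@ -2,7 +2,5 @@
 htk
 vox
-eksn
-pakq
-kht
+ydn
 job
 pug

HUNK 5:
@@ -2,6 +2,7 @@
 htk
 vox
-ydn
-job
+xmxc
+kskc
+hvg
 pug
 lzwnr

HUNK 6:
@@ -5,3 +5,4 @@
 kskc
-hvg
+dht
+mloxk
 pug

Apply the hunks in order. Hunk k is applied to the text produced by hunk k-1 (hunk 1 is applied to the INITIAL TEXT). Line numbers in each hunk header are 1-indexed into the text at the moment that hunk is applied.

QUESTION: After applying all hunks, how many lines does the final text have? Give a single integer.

Answer: 9

Derivation:
Hunk 1: at line 5 remove [dspxl,bnj,qxwvc] add [tjkrk,kht] -> 10 lines: wggm htk giaxx ldd prset tjkrk kht job pug lzwnr
Hunk 2: at line 1 remove [giaxx,ldd] add [vma] -> 9 lines: wggm htk vma prset tjkrk kht job pug lzwnr
Hunk 3: at line 1 remove [vma,prset,tjkrk] add [vox,eksn,pakq] -> 9 lines: wggm htk vox eksn pakq kht job pug lzwnr
Hunk 4: at line 2 remove [eksn,pakq,kht] add [ydn] -> 7 lines: wggm htk vox ydn job pug lzwnr
Hunk 5: at line 2 remove [ydn,job] add [xmxc,kskc,hvg] -> 8 lines: wggm htk vox xmxc kskc hvg pug lzwnr
Hunk 6: at line 5 remove [hvg] add [dht,mloxk] -> 9 lines: wggm htk vox xmxc kskc dht mloxk pug lzwnr
Final line count: 9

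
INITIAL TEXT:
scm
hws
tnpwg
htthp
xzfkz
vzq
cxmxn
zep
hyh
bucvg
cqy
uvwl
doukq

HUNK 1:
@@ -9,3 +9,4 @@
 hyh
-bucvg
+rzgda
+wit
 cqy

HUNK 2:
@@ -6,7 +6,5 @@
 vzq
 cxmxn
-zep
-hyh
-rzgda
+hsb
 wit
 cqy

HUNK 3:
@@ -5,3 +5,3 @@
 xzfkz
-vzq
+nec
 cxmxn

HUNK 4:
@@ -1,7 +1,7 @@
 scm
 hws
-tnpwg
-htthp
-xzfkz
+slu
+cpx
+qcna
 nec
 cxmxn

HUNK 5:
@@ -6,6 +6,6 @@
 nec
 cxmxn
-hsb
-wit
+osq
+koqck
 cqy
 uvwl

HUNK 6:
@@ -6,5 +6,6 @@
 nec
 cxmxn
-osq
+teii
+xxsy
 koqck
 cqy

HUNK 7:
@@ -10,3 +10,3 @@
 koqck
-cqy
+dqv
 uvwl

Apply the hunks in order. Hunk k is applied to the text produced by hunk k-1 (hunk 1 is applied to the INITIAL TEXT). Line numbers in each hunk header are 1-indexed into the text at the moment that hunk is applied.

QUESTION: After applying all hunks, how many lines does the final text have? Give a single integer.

Hunk 1: at line 9 remove [bucvg] add [rzgda,wit] -> 14 lines: scm hws tnpwg htthp xzfkz vzq cxmxn zep hyh rzgda wit cqy uvwl doukq
Hunk 2: at line 6 remove [zep,hyh,rzgda] add [hsb] -> 12 lines: scm hws tnpwg htthp xzfkz vzq cxmxn hsb wit cqy uvwl doukq
Hunk 3: at line 5 remove [vzq] add [nec] -> 12 lines: scm hws tnpwg htthp xzfkz nec cxmxn hsb wit cqy uvwl doukq
Hunk 4: at line 1 remove [tnpwg,htthp,xzfkz] add [slu,cpx,qcna] -> 12 lines: scm hws slu cpx qcna nec cxmxn hsb wit cqy uvwl doukq
Hunk 5: at line 6 remove [hsb,wit] add [osq,koqck] -> 12 lines: scm hws slu cpx qcna nec cxmxn osq koqck cqy uvwl doukq
Hunk 6: at line 6 remove [osq] add [teii,xxsy] -> 13 lines: scm hws slu cpx qcna nec cxmxn teii xxsy koqck cqy uvwl doukq
Hunk 7: at line 10 remove [cqy] add [dqv] -> 13 lines: scm hws slu cpx qcna nec cxmxn teii xxsy koqck dqv uvwl doukq
Final line count: 13

Answer: 13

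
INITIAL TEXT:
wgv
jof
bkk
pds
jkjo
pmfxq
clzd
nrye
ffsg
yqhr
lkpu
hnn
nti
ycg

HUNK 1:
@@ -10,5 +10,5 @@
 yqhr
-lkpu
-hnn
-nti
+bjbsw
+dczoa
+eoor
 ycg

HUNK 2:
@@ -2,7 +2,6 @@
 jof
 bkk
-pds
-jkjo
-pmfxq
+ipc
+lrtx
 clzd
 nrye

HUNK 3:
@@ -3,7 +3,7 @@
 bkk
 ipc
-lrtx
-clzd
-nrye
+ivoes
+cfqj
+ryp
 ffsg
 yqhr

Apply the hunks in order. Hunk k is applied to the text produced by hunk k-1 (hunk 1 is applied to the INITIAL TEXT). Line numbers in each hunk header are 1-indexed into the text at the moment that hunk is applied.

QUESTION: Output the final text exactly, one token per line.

Hunk 1: at line 10 remove [lkpu,hnn,nti] add [bjbsw,dczoa,eoor] -> 14 lines: wgv jof bkk pds jkjo pmfxq clzd nrye ffsg yqhr bjbsw dczoa eoor ycg
Hunk 2: at line 2 remove [pds,jkjo,pmfxq] add [ipc,lrtx] -> 13 lines: wgv jof bkk ipc lrtx clzd nrye ffsg yqhr bjbsw dczoa eoor ycg
Hunk 3: at line 3 remove [lrtx,clzd,nrye] add [ivoes,cfqj,ryp] -> 13 lines: wgv jof bkk ipc ivoes cfqj ryp ffsg yqhr bjbsw dczoa eoor ycg

Answer: wgv
jof
bkk
ipc
ivoes
cfqj
ryp
ffsg
yqhr
bjbsw
dczoa
eoor
ycg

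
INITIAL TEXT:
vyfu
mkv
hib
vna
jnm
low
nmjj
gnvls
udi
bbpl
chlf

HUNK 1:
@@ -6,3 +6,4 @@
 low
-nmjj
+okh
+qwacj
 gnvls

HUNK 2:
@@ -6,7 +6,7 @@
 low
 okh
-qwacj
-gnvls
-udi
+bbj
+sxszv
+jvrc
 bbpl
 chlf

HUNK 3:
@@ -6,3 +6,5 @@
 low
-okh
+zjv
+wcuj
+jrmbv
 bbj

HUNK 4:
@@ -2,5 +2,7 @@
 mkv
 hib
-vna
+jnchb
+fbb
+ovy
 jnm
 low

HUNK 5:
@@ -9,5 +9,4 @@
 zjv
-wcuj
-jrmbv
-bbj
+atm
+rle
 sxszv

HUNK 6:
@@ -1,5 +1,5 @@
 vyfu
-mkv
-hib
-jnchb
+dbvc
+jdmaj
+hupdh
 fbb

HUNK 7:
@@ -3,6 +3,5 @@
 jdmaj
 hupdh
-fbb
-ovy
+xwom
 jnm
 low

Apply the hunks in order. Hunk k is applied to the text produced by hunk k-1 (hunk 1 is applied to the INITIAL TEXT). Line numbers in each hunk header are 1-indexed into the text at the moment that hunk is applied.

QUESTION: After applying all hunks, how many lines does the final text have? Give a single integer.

Answer: 14

Derivation:
Hunk 1: at line 6 remove [nmjj] add [okh,qwacj] -> 12 lines: vyfu mkv hib vna jnm low okh qwacj gnvls udi bbpl chlf
Hunk 2: at line 6 remove [qwacj,gnvls,udi] add [bbj,sxszv,jvrc] -> 12 lines: vyfu mkv hib vna jnm low okh bbj sxszv jvrc bbpl chlf
Hunk 3: at line 6 remove [okh] add [zjv,wcuj,jrmbv] -> 14 lines: vyfu mkv hib vna jnm low zjv wcuj jrmbv bbj sxszv jvrc bbpl chlf
Hunk 4: at line 2 remove [vna] add [jnchb,fbb,ovy] -> 16 lines: vyfu mkv hib jnchb fbb ovy jnm low zjv wcuj jrmbv bbj sxszv jvrc bbpl chlf
Hunk 5: at line 9 remove [wcuj,jrmbv,bbj] add [atm,rle] -> 15 lines: vyfu mkv hib jnchb fbb ovy jnm low zjv atm rle sxszv jvrc bbpl chlf
Hunk 6: at line 1 remove [mkv,hib,jnchb] add [dbvc,jdmaj,hupdh] -> 15 lines: vyfu dbvc jdmaj hupdh fbb ovy jnm low zjv atm rle sxszv jvrc bbpl chlf
Hunk 7: at line 3 remove [fbb,ovy] add [xwom] -> 14 lines: vyfu dbvc jdmaj hupdh xwom jnm low zjv atm rle sxszv jvrc bbpl chlf
Final line count: 14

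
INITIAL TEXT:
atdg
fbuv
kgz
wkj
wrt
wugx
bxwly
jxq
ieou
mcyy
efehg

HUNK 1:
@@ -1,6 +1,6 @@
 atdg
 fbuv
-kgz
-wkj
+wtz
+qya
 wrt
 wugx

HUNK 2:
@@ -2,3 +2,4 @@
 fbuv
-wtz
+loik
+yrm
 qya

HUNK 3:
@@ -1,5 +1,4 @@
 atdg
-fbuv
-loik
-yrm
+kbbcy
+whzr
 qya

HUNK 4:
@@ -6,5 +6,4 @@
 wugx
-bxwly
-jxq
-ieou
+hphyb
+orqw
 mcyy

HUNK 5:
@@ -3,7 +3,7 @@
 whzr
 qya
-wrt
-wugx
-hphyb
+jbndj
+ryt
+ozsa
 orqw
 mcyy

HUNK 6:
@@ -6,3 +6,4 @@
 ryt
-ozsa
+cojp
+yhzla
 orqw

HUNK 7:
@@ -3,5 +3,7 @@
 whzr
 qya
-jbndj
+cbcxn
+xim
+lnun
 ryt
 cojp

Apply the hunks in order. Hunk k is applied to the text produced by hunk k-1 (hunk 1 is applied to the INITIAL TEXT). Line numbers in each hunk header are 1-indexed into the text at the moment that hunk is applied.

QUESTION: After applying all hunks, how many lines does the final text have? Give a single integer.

Hunk 1: at line 1 remove [kgz,wkj] add [wtz,qya] -> 11 lines: atdg fbuv wtz qya wrt wugx bxwly jxq ieou mcyy efehg
Hunk 2: at line 2 remove [wtz] add [loik,yrm] -> 12 lines: atdg fbuv loik yrm qya wrt wugx bxwly jxq ieou mcyy efehg
Hunk 3: at line 1 remove [fbuv,loik,yrm] add [kbbcy,whzr] -> 11 lines: atdg kbbcy whzr qya wrt wugx bxwly jxq ieou mcyy efehg
Hunk 4: at line 6 remove [bxwly,jxq,ieou] add [hphyb,orqw] -> 10 lines: atdg kbbcy whzr qya wrt wugx hphyb orqw mcyy efehg
Hunk 5: at line 3 remove [wrt,wugx,hphyb] add [jbndj,ryt,ozsa] -> 10 lines: atdg kbbcy whzr qya jbndj ryt ozsa orqw mcyy efehg
Hunk 6: at line 6 remove [ozsa] add [cojp,yhzla] -> 11 lines: atdg kbbcy whzr qya jbndj ryt cojp yhzla orqw mcyy efehg
Hunk 7: at line 3 remove [jbndj] add [cbcxn,xim,lnun] -> 13 lines: atdg kbbcy whzr qya cbcxn xim lnun ryt cojp yhzla orqw mcyy efehg
Final line count: 13

Answer: 13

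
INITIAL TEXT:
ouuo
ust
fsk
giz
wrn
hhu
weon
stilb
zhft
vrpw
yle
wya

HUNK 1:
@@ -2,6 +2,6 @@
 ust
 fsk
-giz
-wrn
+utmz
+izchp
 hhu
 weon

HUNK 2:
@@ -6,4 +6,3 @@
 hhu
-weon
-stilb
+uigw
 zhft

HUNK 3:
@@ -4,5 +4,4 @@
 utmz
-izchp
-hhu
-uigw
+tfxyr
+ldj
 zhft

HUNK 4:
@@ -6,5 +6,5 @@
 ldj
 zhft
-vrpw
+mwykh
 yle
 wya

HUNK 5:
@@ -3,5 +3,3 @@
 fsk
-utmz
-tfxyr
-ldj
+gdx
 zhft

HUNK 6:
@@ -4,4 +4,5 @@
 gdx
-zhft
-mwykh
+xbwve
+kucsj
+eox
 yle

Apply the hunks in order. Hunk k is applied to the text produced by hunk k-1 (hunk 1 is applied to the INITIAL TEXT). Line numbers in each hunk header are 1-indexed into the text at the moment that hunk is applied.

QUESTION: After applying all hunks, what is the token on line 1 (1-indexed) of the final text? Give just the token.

Hunk 1: at line 2 remove [giz,wrn] add [utmz,izchp] -> 12 lines: ouuo ust fsk utmz izchp hhu weon stilb zhft vrpw yle wya
Hunk 2: at line 6 remove [weon,stilb] add [uigw] -> 11 lines: ouuo ust fsk utmz izchp hhu uigw zhft vrpw yle wya
Hunk 3: at line 4 remove [izchp,hhu,uigw] add [tfxyr,ldj] -> 10 lines: ouuo ust fsk utmz tfxyr ldj zhft vrpw yle wya
Hunk 4: at line 6 remove [vrpw] add [mwykh] -> 10 lines: ouuo ust fsk utmz tfxyr ldj zhft mwykh yle wya
Hunk 5: at line 3 remove [utmz,tfxyr,ldj] add [gdx] -> 8 lines: ouuo ust fsk gdx zhft mwykh yle wya
Hunk 6: at line 4 remove [zhft,mwykh] add [xbwve,kucsj,eox] -> 9 lines: ouuo ust fsk gdx xbwve kucsj eox yle wya
Final line 1: ouuo

Answer: ouuo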